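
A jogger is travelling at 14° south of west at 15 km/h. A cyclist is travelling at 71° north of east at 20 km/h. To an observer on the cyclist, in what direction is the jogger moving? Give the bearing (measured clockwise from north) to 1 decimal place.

223.1°

Taking east as x and north as y: jogger velocity = (-14.554, -3.629) km/h; cyclist velocity = (6.511, 18.910) km/h.
Velocity of jogger relative to cyclist = (-14.554, -3.629) − (6.511, 18.910) = (-21.066, -22.539) km/h.
Bearing = atan2(-21.07, -22.54) = 223.06° clockwise from north.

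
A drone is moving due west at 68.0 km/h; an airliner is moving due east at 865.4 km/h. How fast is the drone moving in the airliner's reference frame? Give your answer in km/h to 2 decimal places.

933.40 km/h

Taking east as x and north as y: drone velocity = (-68.000, 0.000) km/h; airliner velocity = (865.400, 0.000) km/h.
Velocity of drone relative to airliner = (-68.000, 0.000) − (865.400, 0.000) = (-933.400, 0.000) km/h.
Magnitude = |(-933.400, 0.000)| = 933.400 km/h.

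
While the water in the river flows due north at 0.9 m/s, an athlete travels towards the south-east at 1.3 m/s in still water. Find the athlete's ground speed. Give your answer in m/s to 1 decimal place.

0.9 m/s

Taking east as x and north as y: velocity relative to the water = (0.919, -0.919) m/s; the water relative to ground = (0.000, 0.900) m/s.
Velocity relative to ground = (0.919, -0.919) + (0.000, 0.900) = (0.919, -0.019) m/s.
Speed = |(0.919, -0.019)| = 0.919 m/s.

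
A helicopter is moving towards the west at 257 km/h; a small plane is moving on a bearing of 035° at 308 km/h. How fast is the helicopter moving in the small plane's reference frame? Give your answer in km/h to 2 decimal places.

Taking east as x and north as y: helicopter velocity = (-257.000, 0.000) km/h; small plane velocity = (176.662, 252.299) km/h.
Velocity of helicopter relative to small plane = (-257.000, 0.000) − (176.662, 252.299) = (-433.662, -252.299) km/h.
Magnitude = |(-433.662, -252.299)| = 501.714 km/h.

501.71 km/h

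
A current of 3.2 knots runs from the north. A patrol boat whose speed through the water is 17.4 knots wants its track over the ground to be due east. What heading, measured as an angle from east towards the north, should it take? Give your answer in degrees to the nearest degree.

The current pushes perpendicular to the desired track; the heading must have a component into the current equal to 3.2 knots: 17.4 sin θ = 3.2.
sin θ = 0.1839, so θ = 10.597°.

11°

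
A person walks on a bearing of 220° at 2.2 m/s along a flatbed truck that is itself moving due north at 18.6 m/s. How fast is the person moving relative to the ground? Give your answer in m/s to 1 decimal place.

Taking east as x and north as y: flatbed truck velocity = (0.000, 18.600) m/s; person velocity relative to flatbed truck = (-1.414, -1.685) m/s.
Velocity relative to ground = (0.000, 18.600) + (-1.414, -1.685) = (-1.414, 16.915) m/s.
Speed = |(-1.414, 16.915)| = 16.974 m/s.

17.0 m/s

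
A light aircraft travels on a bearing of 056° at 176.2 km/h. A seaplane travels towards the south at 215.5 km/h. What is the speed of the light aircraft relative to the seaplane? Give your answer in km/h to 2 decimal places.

346.34 km/h

Taking east as x and north as y: light aircraft velocity = (146.076, 98.530) km/h; seaplane velocity = (0.000, -215.500) km/h.
Velocity of light aircraft relative to seaplane = (146.076, 98.530) − (0.000, -215.500) = (146.076, 314.030) km/h.
Magnitude = |(146.076, 314.030)| = 346.342 km/h.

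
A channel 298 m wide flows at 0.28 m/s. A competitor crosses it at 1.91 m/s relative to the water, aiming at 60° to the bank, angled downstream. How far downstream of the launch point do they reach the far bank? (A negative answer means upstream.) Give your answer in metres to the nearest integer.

Perpendicular speed = 1.654 m/s; crossing time = 298 / 1.654 = 180.157 s.
Net downstream speed = 1.235 m/s.
Drift = 1.235 × 180.157 = 222.494 m (downstream).

222 m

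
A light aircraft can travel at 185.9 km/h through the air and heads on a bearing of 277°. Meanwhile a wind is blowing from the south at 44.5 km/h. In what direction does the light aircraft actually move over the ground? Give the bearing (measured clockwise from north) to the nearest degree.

290°

Taking east as x and north as y: velocity relative to the air = (-184.514, 22.656) km/h; the air relative to ground = (0.000, 44.500) km/h.
Velocity relative to ground = (-184.514, 22.656) + (0.000, 44.500) = (-184.514, 67.156) km/h.
Bearing = atan2(-184.51, 67.16) = 290.00° clockwise from north.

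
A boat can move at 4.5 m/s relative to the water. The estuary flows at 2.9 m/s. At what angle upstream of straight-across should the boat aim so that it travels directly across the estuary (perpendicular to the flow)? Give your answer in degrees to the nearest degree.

To cancel the current, the upstream component of the boat's velocity must equal the flow: 4.5 sin θ = 2.9.
sin θ = 2.9 / 4.5 = 0.6444.
θ = arcsin(0.6444) = 40.124°.

40°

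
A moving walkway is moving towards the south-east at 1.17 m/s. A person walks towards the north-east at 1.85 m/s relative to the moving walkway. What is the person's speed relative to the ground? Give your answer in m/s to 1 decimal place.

2.2 m/s

Taking east as x and north as y: moving walkway velocity = (0.827, -0.827) m/s; person velocity relative to moving walkway = (1.308, 1.308) m/s.
Velocity relative to ground = (0.827, -0.827) + (1.308, 1.308) = (2.135, 0.481) m/s.
Speed = |(2.135, 0.481)| = 2.189 m/s.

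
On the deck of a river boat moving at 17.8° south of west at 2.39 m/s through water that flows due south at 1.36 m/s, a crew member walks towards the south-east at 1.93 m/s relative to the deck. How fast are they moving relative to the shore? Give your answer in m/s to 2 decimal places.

3.57 m/s

In east/north components (m/s): crew member relative to river boat = (1.365, -1.365); river boat relative to water = (-2.276, -0.731); water relative to ground = (0.000, -1.360).
Sum = (-0.911, -3.455) m/s.
Speed = |(-0.911, -3.455)| = 3.573 m/s.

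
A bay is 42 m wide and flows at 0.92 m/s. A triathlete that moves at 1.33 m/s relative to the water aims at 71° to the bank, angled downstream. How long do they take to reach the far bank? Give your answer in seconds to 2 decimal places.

The component of the triathlete's velocity perpendicular to the bank is 1.33 × sin 71° = 1.258 m/s.
The current is parallel to the bank, so it does not affect the crossing time.
Time = 42 / 1.258 = 33.399 s.

33.40 s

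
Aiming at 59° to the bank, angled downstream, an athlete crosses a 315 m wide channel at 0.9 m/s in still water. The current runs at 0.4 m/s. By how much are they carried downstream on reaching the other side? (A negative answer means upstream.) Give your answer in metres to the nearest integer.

353 m

Perpendicular speed = 0.771 m/s; crossing time = 315 / 0.771 = 408.322 s.
Net downstream speed = 0.864 m/s.
Drift = 0.864 × 408.322 = 352.600 m (downstream).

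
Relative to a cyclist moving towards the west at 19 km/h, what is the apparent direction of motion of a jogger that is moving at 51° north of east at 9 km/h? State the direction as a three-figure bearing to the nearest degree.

074°

Taking east as x and north as y: jogger velocity = (5.664, 6.994) km/h; cyclist velocity = (-19.000, 0.000) km/h.
Velocity of jogger relative to cyclist = (5.664, 6.994) − (-19.000, 0.000) = (24.664, 6.994) km/h.
Bearing = atan2(24.66, 6.99) = 74.17° clockwise from north.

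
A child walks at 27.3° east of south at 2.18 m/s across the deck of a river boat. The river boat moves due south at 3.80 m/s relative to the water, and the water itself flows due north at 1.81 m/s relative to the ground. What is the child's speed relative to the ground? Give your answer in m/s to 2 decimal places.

4.05 m/s

In east/north components (m/s): child relative to river boat = (1.000, -1.937); river boat relative to water = (0.000, -3.800); water relative to ground = (0.000, 1.810).
Sum = (1.000, -3.927) m/s.
Speed = |(1.000, -3.927)| = 4.052 m/s.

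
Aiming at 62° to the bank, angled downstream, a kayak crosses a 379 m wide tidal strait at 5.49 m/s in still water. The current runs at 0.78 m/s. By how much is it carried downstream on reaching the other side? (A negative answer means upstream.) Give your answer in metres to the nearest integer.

263 m

Perpendicular speed = 4.847 m/s; crossing time = 379 / 4.847 = 78.187 s.
Net downstream speed = 3.357 m/s.
Drift = 3.357 × 78.187 = 262.503 m (downstream).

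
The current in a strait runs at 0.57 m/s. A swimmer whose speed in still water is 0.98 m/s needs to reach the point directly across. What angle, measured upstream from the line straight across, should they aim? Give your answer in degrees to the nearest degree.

To cancel the current, the upstream component of the swimmer's velocity must equal the flow: 0.98 sin θ = 0.57.
sin θ = 0.57 / 0.98 = 0.5816.
θ = arcsin(0.5816) = 35.565°.

36°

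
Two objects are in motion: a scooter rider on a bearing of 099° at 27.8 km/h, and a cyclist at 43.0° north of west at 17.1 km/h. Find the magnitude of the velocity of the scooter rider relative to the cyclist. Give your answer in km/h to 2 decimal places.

Taking east as x and north as y: scooter rider velocity = (27.458, -4.349) km/h; cyclist velocity = (-12.506, 11.662) km/h.
Velocity of scooter rider relative to cyclist = (27.458, -4.349) − (-12.506, 11.662) = (39.964, -16.011) km/h.
Magnitude = |(39.964, -16.011)| = 43.052 km/h.

43.05 km/h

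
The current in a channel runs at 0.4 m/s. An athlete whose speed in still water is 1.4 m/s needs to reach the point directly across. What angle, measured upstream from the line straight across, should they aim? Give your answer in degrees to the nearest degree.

17°

To cancel the current, the upstream component of the athlete's velocity must equal the flow: 1.4 sin θ = 0.4.
sin θ = 0.4 / 1.4 = 0.2857.
θ = arcsin(0.2857) = 16.602°.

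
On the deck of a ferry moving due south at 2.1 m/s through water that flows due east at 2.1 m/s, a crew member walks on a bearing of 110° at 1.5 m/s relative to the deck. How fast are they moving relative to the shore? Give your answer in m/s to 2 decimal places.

4.38 m/s

In east/north components (m/s): crew member relative to ferry = (1.410, -0.513); ferry relative to water = (0.000, -2.100); water relative to ground = (2.100, 0.000).
Sum = (3.510, -2.613) m/s.
Speed = |(3.510, -2.613)| = 4.375 m/s.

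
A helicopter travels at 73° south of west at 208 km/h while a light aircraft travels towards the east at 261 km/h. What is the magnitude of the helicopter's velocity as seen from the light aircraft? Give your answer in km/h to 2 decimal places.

Taking east as x and north as y: helicopter velocity = (-60.813, -198.911) km/h; light aircraft velocity = (261.000, 0.000) km/h.
Velocity of helicopter relative to light aircraft = (-60.813, -198.911) − (261.000, 0.000) = (-321.813, -198.911) km/h.
Magnitude = |(-321.813, -198.911)| = 378.325 km/h.

378.32 km/h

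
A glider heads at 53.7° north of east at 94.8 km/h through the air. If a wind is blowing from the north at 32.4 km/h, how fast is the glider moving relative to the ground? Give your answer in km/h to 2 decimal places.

Taking east as x and north as y: velocity relative to the air = (56.123, 76.402) km/h; the air relative to ground = (0.000, -32.400) km/h.
Velocity relative to ground = (56.123, 76.402) + (0.000, -32.400) = (56.123, 44.002) km/h.
Speed = |(56.123, 44.002)| = 71.316 km/h.

71.32 km/h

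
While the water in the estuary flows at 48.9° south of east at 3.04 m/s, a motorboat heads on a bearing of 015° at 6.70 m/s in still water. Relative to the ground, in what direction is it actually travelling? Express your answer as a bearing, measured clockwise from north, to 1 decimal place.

041.8°

Taking east as x and north as y: velocity relative to the water = (1.734, 6.472) m/s; the water relative to ground = (1.998, -2.291) m/s.
Velocity relative to ground = (1.734, 6.472) + (1.998, -2.291) = (3.733, 4.181) m/s.
Bearing = atan2(3.73, 4.18) = 41.76° clockwise from north.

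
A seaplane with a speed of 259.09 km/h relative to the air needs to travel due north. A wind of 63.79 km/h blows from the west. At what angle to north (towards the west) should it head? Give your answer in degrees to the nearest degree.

14°

The wind pushes perpendicular to the desired track; the heading must have a component into the wind equal to 63.79 km/h: 259.09 sin θ = 63.79.
sin θ = 0.2462, so θ = 14.253°.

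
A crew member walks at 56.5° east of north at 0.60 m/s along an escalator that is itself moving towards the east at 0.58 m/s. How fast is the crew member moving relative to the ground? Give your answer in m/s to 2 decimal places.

1.13 m/s

Taking east as x and north as y: escalator velocity = (0.580, 0.000) m/s; crew member velocity relative to escalator = (0.500, 0.331) m/s.
Velocity relative to ground = (0.580, 0.000) + (0.500, 0.331) = (1.080, 0.331) m/s.
Speed = |(1.080, 0.331)| = 1.130 m/s.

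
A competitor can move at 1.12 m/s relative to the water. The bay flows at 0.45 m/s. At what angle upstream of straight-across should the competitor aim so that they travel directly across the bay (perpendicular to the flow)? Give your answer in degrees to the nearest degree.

To cancel the current, the upstream component of the competitor's velocity must equal the flow: 1.12 sin θ = 0.45.
sin θ = 0.45 / 1.12 = 0.4018.
θ = arcsin(0.4018) = 23.690°.

24°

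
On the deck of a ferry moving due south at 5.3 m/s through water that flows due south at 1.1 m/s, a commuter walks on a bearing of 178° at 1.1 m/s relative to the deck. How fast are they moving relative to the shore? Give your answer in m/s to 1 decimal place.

7.5 m/s

In east/north components (m/s): commuter relative to ferry = (0.038, -1.099); ferry relative to water = (0.000, -5.300); water relative to ground = (0.000, -1.100).
Sum = (0.038, -7.499) m/s.
Speed = |(0.038, -7.499)| = 7.499 m/s.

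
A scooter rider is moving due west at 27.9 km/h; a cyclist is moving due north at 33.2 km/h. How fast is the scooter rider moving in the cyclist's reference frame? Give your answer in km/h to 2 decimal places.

43.37 km/h

Taking east as x and north as y: scooter rider velocity = (-27.900, 0.000) km/h; cyclist velocity = (0.000, 33.200) km/h.
Velocity of scooter rider relative to cyclist = (-27.900, 0.000) − (0.000, 33.200) = (-27.900, -33.200) km/h.
Magnitude = |(-27.900, -33.200)| = 43.366 km/h.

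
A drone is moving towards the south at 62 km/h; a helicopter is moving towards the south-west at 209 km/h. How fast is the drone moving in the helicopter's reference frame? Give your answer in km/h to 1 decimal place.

170.9 km/h

Taking east as x and north as y: drone velocity = (0.000, -62.000) km/h; helicopter velocity = (-147.785, -147.785) km/h.
Velocity of drone relative to helicopter = (0.000, -62.000) − (-147.785, -147.785) = (147.785, 85.785) km/h.
Magnitude = |(147.785, 85.785)| = 170.879 km/h.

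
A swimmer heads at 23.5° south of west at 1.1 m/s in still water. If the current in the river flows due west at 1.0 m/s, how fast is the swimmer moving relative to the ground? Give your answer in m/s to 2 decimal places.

2.06 m/s

Taking east as x and north as y: velocity relative to the water = (-1.009, -0.439) m/s; the water relative to ground = (-1.000, 0.000) m/s.
Velocity relative to ground = (-1.009, -0.439) + (-1.000, 0.000) = (-2.009, -0.439) m/s.
Speed = |(-2.009, -0.439)| = 2.056 m/s.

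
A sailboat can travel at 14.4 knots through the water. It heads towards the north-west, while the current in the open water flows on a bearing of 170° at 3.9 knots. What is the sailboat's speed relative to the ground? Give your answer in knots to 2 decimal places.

11.43 knots

Taking east as x and north as y: velocity relative to the water = (-10.182, 10.182) knots; the water relative to ground = (0.677, -3.841) knots.
Velocity relative to ground = (-10.182, 10.182) + (0.677, -3.841) = (-9.505, 6.342) knots.
Speed = |(-9.505, 6.342)| = 11.426 knots.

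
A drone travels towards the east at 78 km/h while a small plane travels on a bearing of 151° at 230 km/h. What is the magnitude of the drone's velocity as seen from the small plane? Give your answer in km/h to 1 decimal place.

203.9 km/h

Taking east as x and north as y: drone velocity = (78.000, 0.000) km/h; small plane velocity = (111.506, -201.163) km/h.
Velocity of drone relative to small plane = (78.000, 0.000) − (111.506, -201.163) = (-33.506, 201.163) km/h.
Magnitude = |(-33.506, 201.163)| = 203.934 km/h.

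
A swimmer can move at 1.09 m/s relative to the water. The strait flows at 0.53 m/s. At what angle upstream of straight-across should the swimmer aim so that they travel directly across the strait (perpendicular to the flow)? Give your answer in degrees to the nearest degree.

29°

To cancel the current, the upstream component of the swimmer's velocity must equal the flow: 1.09 sin θ = 0.53.
sin θ = 0.53 / 1.09 = 0.4862.
θ = arcsin(0.4862) = 29.094°.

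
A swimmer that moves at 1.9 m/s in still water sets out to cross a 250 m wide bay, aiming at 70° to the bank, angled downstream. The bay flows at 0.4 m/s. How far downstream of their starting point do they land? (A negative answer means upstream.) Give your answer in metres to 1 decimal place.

147.0 m

Perpendicular speed = 1.785 m/s; crossing time = 250 / 1.785 = 140.023 s.
Net downstream speed = 1.050 m/s.
Drift = 1.050 × 140.023 = 147.002 m (downstream).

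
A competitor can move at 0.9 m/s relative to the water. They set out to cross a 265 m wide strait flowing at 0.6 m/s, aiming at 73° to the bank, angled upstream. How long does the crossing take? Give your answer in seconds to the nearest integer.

The component of the competitor's velocity perpendicular to the bank is 0.9 × sin 73° = 0.861 m/s.
The flow acts along the bank and has no component across it.
Time = 265 / 0.861 = 307.898 s.

308 s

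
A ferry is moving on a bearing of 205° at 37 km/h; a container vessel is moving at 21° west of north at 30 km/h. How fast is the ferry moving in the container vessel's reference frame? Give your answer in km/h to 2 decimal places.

61.73 km/h

Taking east as x and north as y: ferry velocity = (-15.637, -33.533) km/h; container vessel velocity = (-10.751, 28.007) km/h.
Velocity of ferry relative to container vessel = (-15.637, -33.533) − (-10.751, 28.007) = (-4.886, -61.541) km/h.
Magnitude = |(-4.886, -61.541)| = 61.734 km/h.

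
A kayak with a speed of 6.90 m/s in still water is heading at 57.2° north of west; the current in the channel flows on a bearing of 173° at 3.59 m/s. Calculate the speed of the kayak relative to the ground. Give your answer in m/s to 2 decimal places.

3.99 m/s

Taking east as x and north as y: velocity relative to the water = (-3.738, 5.800) m/s; the water relative to ground = (0.438, -3.563) m/s.
Velocity relative to ground = (-3.738, 5.800) + (0.438, -3.563) = (-3.300, 2.237) m/s.
Speed = |(-3.300, 2.237)| = 3.987 m/s.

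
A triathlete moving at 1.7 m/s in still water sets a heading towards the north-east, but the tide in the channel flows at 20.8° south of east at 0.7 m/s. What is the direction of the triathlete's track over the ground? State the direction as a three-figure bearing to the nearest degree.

063°

Taking east as x and north as y: velocity relative to the water = (1.202, 1.202) m/s; the water relative to ground = (0.654, -0.249) m/s.
Velocity relative to ground = (1.202, 1.202) + (0.654, -0.249) = (1.856, 0.954) m/s.
Bearing = atan2(1.86, 0.95) = 62.81° clockwise from north.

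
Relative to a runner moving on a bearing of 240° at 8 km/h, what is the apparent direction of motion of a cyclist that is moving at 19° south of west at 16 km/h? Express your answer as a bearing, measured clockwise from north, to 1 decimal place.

Taking east as x and north as y: cyclist velocity = (-15.128, -5.209) km/h; runner velocity = (-6.928, -4.000) km/h.
Velocity of cyclist relative to runner = (-15.128, -5.209) − (-6.928, -4.000) = (-8.200, -1.209) km/h.
Bearing = atan2(-8.20, -1.21) = 261.61° clockwise from north.

261.6°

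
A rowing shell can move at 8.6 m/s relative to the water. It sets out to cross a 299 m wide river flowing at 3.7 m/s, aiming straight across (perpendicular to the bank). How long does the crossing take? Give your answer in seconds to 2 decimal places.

34.77 s

The component of the rowing shell's velocity perpendicular to the bank is 8.6 m/s.
The current is parallel to the bank, so it does not affect the crossing time.
Time = 299 / 8.600 = 34.767 s.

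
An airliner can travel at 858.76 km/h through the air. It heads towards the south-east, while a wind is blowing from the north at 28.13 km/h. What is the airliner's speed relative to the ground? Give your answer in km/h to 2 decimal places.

Taking east as x and north as y: velocity relative to the air = (607.235, -607.235) km/h; the air relative to ground = (0.000, -28.130) km/h.
Velocity relative to ground = (607.235, -607.235) + (0.000, -28.130) = (607.235, -635.365) km/h.
Speed = |(607.235, -635.365)| = 878.876 km/h.

878.88 km/h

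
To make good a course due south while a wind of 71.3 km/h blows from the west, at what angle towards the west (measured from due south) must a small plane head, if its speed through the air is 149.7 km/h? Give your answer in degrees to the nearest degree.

28°

The wind pushes perpendicular to the desired track; the heading must have a component into the wind equal to 71.3 km/h: 149.7 sin θ = 71.3.
sin θ = 0.4763, so θ = 28.443°.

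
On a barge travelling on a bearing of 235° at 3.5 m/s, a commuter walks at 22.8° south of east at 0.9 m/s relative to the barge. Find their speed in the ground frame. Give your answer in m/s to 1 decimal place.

3.1 m/s

Taking east as x and north as y: barge velocity = (-2.867, -2.008) m/s; commuter velocity relative to barge = (0.830, -0.349) m/s.
Velocity relative to ground = (-2.867, -2.008) + (0.830, -0.349) = (-2.037, -2.356) m/s.
Speed = |(-2.037, -2.356)| = 3.115 m/s.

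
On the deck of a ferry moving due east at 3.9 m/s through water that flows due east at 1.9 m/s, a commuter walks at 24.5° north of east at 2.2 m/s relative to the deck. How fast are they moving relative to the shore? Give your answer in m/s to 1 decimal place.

7.9 m/s

In east/north components (m/s): commuter relative to ferry = (2.002, 0.912); ferry relative to water = (3.900, 0.000); water relative to ground = (1.900, 0.000).
Sum = (7.802, 0.912) m/s.
Speed = |(7.802, 0.912)| = 7.855 m/s.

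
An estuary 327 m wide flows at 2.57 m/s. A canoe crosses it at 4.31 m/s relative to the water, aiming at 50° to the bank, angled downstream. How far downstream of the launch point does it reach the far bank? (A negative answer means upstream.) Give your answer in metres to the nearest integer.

529 m

Perpendicular speed = 3.302 m/s; crossing time = 327 / 3.302 = 99.041 s.
Net downstream speed = 5.340 m/s.
Drift = 5.340 × 99.041 = 528.922 m (downstream).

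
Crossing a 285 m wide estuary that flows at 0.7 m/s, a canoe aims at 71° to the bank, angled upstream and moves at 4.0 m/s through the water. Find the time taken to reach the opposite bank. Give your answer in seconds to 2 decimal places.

75.36 s

The component of the canoe's velocity perpendicular to the bank is 4.0 × sin 71° = 3.782 m/s.
The current is parallel to the bank, so it does not affect the crossing time.
Time = 285 / 3.782 = 75.355 s.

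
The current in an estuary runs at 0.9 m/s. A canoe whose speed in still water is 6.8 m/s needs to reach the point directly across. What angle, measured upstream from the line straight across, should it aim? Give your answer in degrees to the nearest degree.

8°

To cancel the current, the upstream component of the canoe's velocity must equal the flow: 6.8 sin θ = 0.9.
sin θ = 0.9 / 6.8 = 0.1324.
θ = arcsin(0.1324) = 7.606°.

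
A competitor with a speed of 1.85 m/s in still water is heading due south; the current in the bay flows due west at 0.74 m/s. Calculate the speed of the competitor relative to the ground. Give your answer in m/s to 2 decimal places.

1.99 m/s

Taking east as x and north as y: velocity relative to the water = (0.000, -1.850) m/s; the water relative to ground = (-0.740, 0.000) m/s.
Velocity relative to ground = (0.000, -1.850) + (-0.740, 0.000) = (-0.740, -1.850) m/s.
Speed = |(-0.740, -1.850)| = 1.993 m/s.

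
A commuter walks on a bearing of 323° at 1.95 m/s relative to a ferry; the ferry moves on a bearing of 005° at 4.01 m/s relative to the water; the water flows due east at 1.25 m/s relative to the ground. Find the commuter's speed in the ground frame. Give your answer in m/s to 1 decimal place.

5.6 m/s

In east/north components (m/s): commuter relative to ferry = (-1.174, 1.557); ferry relative to water = (0.349, 3.995); water relative to ground = (1.250, 0.000).
Sum = (0.426, 5.552) m/s.
Speed = |(0.426, 5.552)| = 5.568 m/s.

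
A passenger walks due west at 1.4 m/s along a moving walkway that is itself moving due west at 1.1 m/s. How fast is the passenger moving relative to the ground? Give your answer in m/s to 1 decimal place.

Taking east as x and north as y: moving walkway velocity = (-1.100, 0.000) m/s; passenger velocity relative to moving walkway = (-1.400, 0.000) m/s.
Velocity relative to ground = (-1.100, 0.000) + (-1.400, 0.000) = (-2.500, 0.000) m/s.
Speed = |(-2.500, 0.000)| = 2.500 m/s.

2.5 m/s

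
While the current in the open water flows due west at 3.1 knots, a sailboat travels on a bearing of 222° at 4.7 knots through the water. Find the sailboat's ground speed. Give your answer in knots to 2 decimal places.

Taking east as x and north as y: velocity relative to the water = (-3.145, -3.493) knots; the water relative to ground = (-3.100, 0.000) knots.
Velocity relative to ground = (-3.145, -3.493) + (-3.100, 0.000) = (-6.245, -3.493) knots.
Speed = |(-6.245, -3.493)| = 7.155 knots.

7.16 knots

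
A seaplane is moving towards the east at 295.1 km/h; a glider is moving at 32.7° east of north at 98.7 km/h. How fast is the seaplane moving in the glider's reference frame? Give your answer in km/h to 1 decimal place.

Taking east as x and north as y: seaplane velocity = (295.100, 0.000) km/h; glider velocity = (53.322, 83.057) km/h.
Velocity of seaplane relative to glider = (295.100, 0.000) − (53.322, 83.057) = (241.778, -83.057) km/h.
Magnitude = |(241.778, -83.057)| = 255.647 km/h.

255.6 km/h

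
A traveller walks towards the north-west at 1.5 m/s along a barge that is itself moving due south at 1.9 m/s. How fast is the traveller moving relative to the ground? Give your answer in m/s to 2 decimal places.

Taking east as x and north as y: barge velocity = (0.000, -1.900) m/s; traveller velocity relative to barge = (-1.061, 1.061) m/s.
Velocity relative to ground = (0.000, -1.900) + (-1.061, 1.061) = (-1.061, -0.839) m/s.
Speed = |(-1.061, -0.839)| = 1.353 m/s.

1.35 m/s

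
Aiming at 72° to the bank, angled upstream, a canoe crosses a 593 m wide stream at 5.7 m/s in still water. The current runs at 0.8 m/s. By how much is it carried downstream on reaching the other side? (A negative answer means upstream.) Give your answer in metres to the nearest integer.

Perpendicular speed = 5.421 m/s; crossing time = 593 / 5.421 = 109.389 s.
Net downstream speed = -0.961 m/s.
Drift = -0.961 × 109.389 = -105.166 m (upstream).

-105 m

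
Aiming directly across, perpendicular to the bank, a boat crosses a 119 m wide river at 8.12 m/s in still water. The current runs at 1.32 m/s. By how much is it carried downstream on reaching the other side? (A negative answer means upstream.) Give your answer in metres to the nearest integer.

Perpendicular speed = 8.120 m/s; crossing time = 119 / 8.120 = 14.655 s.
Net downstream speed = 1.320 m/s.
Drift = 1.320 × 14.655 = 19.345 m (downstream).

19 m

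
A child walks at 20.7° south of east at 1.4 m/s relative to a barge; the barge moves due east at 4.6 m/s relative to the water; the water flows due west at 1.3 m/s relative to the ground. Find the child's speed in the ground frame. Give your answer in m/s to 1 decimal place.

In east/north components (m/s): child relative to barge = (1.310, -0.495); barge relative to water = (4.600, 0.000); water relative to ground = (-1.300, 0.000).
Sum = (4.610, -0.495) m/s.
Speed = |(4.610, -0.495)| = 4.636 m/s.

4.6 m/s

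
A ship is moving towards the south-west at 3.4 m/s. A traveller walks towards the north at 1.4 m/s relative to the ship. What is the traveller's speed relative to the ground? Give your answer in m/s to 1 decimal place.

2.6 m/s

Taking east as x and north as y: ship velocity = (-2.404, -2.404) m/s; traveller velocity relative to ship = (0.000, 1.400) m/s.
Velocity relative to ground = (-2.404, -2.404) + (0.000, 1.400) = (-2.404, -1.004) m/s.
Speed = |(-2.404, -1.004)| = 2.605 m/s.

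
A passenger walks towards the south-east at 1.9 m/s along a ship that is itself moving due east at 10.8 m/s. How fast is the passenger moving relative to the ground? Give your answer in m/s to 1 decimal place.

Taking east as x and north as y: ship velocity = (10.800, 0.000) m/s; passenger velocity relative to ship = (1.344, -1.344) m/s.
Velocity relative to ground = (10.800, 0.000) + (1.344, -1.344) = (12.144, -1.344) m/s.
Speed = |(12.144, -1.344)| = 12.218 m/s.

12.2 m/s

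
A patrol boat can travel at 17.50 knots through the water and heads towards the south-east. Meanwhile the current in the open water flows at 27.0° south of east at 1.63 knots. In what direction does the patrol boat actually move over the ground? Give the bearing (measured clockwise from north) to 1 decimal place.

133.5°

Taking east as x and north as y: velocity relative to the water = (12.374, -12.374) knots; the water relative to ground = (1.452, -0.740) knots.
Velocity relative to ground = (12.374, -12.374) + (1.452, -0.740) = (13.827, -13.114) knots.
Bearing = atan2(13.83, -13.11) = 133.49° clockwise from north.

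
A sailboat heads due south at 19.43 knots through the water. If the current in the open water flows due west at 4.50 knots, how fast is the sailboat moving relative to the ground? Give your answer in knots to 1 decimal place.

19.9 knots

Taking east as x and north as y: velocity relative to the water = (0.000, -19.430) knots; the water relative to ground = (-4.500, 0.000) knots.
Velocity relative to ground = (0.000, -19.430) + (-4.500, 0.000) = (-4.500, -19.430) knots.
Speed = |(-4.500, -19.430)| = 19.944 knots.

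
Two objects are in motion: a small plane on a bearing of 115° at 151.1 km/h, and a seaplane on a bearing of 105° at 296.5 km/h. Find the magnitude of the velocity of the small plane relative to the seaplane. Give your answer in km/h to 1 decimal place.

Taking east as x and north as y: small plane velocity = (136.943, -63.858) km/h; seaplane velocity = (286.397, -76.740) km/h.
Velocity of small plane relative to seaplane = (136.943, -63.858) − (286.397, -76.740) = (-149.454, 12.882) km/h.
Magnitude = |(-149.454, 12.882)| = 150.008 km/h.

150.0 km/h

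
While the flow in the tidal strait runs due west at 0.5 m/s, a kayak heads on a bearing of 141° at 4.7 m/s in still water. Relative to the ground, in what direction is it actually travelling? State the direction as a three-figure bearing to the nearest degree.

Taking east as x and north as y: velocity relative to the water = (2.958, -3.653) m/s; the water relative to ground = (-0.500, 0.000) m/s.
Velocity relative to ground = (2.958, -3.653) + (-0.500, 0.000) = (2.458, -3.653) m/s.
Bearing = atan2(2.46, -3.65) = 146.06° clockwise from north.

146°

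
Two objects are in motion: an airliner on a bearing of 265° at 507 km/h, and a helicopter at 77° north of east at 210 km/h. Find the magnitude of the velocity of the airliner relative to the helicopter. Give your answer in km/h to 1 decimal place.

Taking east as x and north as y: airliner velocity = (-505.071, -44.188) km/h; helicopter velocity = (47.240, 204.618) km/h.
Velocity of airliner relative to helicopter = (-505.071, -44.188) − (47.240, 204.618) = (-552.310, -248.806) km/h.
Magnitude = |(-552.310, -248.806)| = 605.765 km/h.

605.8 km/h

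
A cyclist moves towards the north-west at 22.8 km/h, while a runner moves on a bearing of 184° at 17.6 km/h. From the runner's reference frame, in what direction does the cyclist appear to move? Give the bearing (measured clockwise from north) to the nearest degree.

336°

Taking east as x and north as y: cyclist velocity = (-16.122, 16.122) km/h; runner velocity = (-1.228, -17.557) km/h.
Velocity of cyclist relative to runner = (-16.122, 16.122) − (-1.228, -17.557) = (-14.894, 33.679) km/h.
Bearing = atan2(-14.89, 33.68) = 336.14° clockwise from north.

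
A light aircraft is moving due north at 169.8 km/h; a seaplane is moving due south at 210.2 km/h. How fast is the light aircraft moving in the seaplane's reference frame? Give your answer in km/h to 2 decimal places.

Taking east as x and north as y: light aircraft velocity = (0.000, 169.800) km/h; seaplane velocity = (0.000, -210.200) km/h.
Velocity of light aircraft relative to seaplane = (0.000, 169.800) − (0.000, -210.200) = (0.000, 380.000) km/h.
Magnitude = |(0.000, 380.000)| = 380.000 km/h.

380.00 km/h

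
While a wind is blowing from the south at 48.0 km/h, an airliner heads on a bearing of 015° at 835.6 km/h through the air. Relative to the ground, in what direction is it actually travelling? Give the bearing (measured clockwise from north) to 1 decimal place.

Taking east as x and north as y: velocity relative to the air = (216.269, 807.128) km/h; the air relative to ground = (0.000, 48.000) km/h.
Velocity relative to ground = (216.269, 807.128) + (0.000, 48.000) = (216.269, 855.128) km/h.
Bearing = atan2(216.27, 855.13) = 14.19° clockwise from north.

014.2°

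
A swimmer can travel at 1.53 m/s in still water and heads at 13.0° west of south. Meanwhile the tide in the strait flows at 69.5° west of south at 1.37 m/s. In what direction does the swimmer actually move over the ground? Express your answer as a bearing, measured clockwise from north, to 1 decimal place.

219.6°

Taking east as x and north as y: velocity relative to the water = (-0.344, -1.491) m/s; the water relative to ground = (-1.283, -0.480) m/s.
Velocity relative to ground = (-0.344, -1.491) + (-1.283, -0.480) = (-1.627, -1.971) m/s.
Bearing = atan2(-1.63, -1.97) = 219.55° clockwise from north.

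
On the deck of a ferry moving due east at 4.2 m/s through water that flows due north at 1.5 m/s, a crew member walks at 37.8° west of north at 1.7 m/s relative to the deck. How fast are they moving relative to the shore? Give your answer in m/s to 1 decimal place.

4.2 m/s

In east/north components (m/s): crew member relative to ferry = (-1.042, 1.343); ferry relative to water = (4.200, 0.000); water relative to ground = (0.000, 1.500).
Sum = (3.158, 2.843) m/s.
Speed = |(3.158, 2.843)| = 4.249 m/s.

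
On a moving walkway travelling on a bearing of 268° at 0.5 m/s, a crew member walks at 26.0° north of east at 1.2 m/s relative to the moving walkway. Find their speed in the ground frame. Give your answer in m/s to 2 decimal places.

0.77 m/s

Taking east as x and north as y: moving walkway velocity = (-0.500, -0.017) m/s; crew member velocity relative to moving walkway = (1.079, 0.526) m/s.
Velocity relative to ground = (-0.500, -0.017) + (1.079, 0.526) = (0.579, 0.509) m/s.
Speed = |(0.579, 0.509)| = 0.771 m/s.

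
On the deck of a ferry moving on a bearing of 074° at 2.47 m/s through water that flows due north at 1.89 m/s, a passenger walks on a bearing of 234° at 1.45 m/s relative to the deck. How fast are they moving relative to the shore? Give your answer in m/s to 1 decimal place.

2.1 m/s

In east/north components (m/s): passenger relative to ferry = (-1.173, -0.852); ferry relative to water = (2.374, 0.681); water relative to ground = (0.000, 1.890).
Sum = (1.201, 1.719) m/s.
Speed = |(1.201, 1.719)| = 2.097 m/s.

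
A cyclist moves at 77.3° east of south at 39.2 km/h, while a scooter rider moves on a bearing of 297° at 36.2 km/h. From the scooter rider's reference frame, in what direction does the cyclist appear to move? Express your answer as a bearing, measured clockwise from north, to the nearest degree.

Taking east as x and north as y: cyclist velocity = (38.241, -8.618) km/h; scooter rider velocity = (-32.254, 16.434) km/h.
Velocity of cyclist relative to scooter rider = (38.241, -8.618) − (-32.254, 16.434) = (70.495, -25.052) km/h.
Bearing = atan2(70.50, -25.05) = 109.56° clockwise from north.

110°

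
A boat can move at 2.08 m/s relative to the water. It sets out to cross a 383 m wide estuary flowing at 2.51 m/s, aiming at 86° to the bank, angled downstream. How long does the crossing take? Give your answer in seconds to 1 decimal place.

184.6 s

The component of the boat's velocity perpendicular to the bank is 2.08 × sin 86° = 2.075 m/s.
The flow acts along the bank and has no component across it.
Time = 383 / 2.075 = 184.584 s.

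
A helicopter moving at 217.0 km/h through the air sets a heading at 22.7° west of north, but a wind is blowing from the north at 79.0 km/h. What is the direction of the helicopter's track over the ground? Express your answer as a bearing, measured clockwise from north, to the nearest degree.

Taking east as x and north as y: velocity relative to the air = (-83.742, 200.191) km/h; the air relative to ground = (0.000, -79.000) km/h.
Velocity relative to ground = (-83.742, 200.191) + (0.000, -79.000) = (-83.742, 121.191) km/h.
Bearing = atan2(-83.74, 121.19) = 325.36° clockwise from north.

325°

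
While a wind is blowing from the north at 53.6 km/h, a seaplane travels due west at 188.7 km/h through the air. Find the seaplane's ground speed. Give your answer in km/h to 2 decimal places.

196.16 km/h

Taking east as x and north as y: velocity relative to the air = (-188.700, 0.000) km/h; the air relative to ground = (0.000, -53.600) km/h.
Velocity relative to ground = (-188.700, 0.000) + (0.000, -53.600) = (-188.700, -53.600) km/h.
Speed = |(-188.700, -53.600)| = 196.165 km/h.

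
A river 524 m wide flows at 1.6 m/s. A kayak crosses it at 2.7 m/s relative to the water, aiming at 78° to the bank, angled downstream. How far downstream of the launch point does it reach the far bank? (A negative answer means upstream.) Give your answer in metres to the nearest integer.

Perpendicular speed = 2.641 m/s; crossing time = 524 / 2.641 = 198.410 s.
Net downstream speed = 2.161 m/s.
Drift = 2.161 × 198.410 = 428.835 m (downstream).

429 m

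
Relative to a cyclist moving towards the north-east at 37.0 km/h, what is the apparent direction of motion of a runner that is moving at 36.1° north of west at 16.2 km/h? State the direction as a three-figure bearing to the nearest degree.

247°

Taking east as x and north as y: runner velocity = (-13.089, 9.545) km/h; cyclist velocity = (26.163, 26.163) km/h.
Velocity of runner relative to cyclist = (-13.089, 9.545) − (26.163, 26.163) = (-39.252, -16.618) km/h.
Bearing = atan2(-39.25, -16.62) = 247.05° clockwise from north.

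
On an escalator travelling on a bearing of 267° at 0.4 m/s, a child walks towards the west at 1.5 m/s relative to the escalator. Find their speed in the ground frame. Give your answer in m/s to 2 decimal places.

1.90 m/s

Taking east as x and north as y: escalator velocity = (-0.399, -0.021) m/s; child velocity relative to escalator = (-1.500, 0.000) m/s.
Velocity relative to ground = (-0.399, -0.021) + (-1.500, 0.000) = (-1.899, -0.021) m/s.
Speed = |(-1.899, -0.021)| = 1.900 m/s.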